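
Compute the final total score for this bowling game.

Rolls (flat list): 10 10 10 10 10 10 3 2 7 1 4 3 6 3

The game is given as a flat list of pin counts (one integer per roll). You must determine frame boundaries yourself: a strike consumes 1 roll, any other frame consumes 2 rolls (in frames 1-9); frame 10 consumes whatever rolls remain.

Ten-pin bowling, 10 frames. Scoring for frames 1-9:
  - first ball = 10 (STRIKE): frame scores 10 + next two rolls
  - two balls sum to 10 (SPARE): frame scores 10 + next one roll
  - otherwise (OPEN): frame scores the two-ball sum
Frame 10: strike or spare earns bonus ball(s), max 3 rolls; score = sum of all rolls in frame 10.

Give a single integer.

Frame 1: STRIKE. 10 + next two rolls (10+10) = 30. Cumulative: 30
Frame 2: STRIKE. 10 + next two rolls (10+10) = 30. Cumulative: 60
Frame 3: STRIKE. 10 + next two rolls (10+10) = 30. Cumulative: 90
Frame 4: STRIKE. 10 + next two rolls (10+10) = 30. Cumulative: 120
Frame 5: STRIKE. 10 + next two rolls (10+3) = 23. Cumulative: 143
Frame 6: STRIKE. 10 + next two rolls (3+2) = 15. Cumulative: 158
Frame 7: OPEN (3+2=5). Cumulative: 163
Frame 8: OPEN (7+1=8). Cumulative: 171
Frame 9: OPEN (4+3=7). Cumulative: 178
Frame 10: OPEN. Sum of all frame-10 rolls (6+3) = 9. Cumulative: 187

Answer: 187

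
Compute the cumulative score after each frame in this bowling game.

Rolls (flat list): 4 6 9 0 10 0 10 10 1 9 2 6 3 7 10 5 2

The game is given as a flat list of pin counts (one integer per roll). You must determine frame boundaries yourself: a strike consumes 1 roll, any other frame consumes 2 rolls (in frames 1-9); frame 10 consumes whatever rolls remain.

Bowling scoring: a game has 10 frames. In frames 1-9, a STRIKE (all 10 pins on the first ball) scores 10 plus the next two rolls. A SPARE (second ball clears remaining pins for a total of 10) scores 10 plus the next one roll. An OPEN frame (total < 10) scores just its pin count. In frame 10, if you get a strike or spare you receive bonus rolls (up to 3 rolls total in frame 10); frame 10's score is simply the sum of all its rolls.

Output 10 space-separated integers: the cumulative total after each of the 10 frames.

Frame 1: SPARE (4+6=10). 10 + next roll (9) = 19. Cumulative: 19
Frame 2: OPEN (9+0=9). Cumulative: 28
Frame 3: STRIKE. 10 + next two rolls (0+10) = 20. Cumulative: 48
Frame 4: SPARE (0+10=10). 10 + next roll (10) = 20. Cumulative: 68
Frame 5: STRIKE. 10 + next two rolls (1+9) = 20. Cumulative: 88
Frame 6: SPARE (1+9=10). 10 + next roll (2) = 12. Cumulative: 100
Frame 7: OPEN (2+6=8). Cumulative: 108
Frame 8: SPARE (3+7=10). 10 + next roll (10) = 20. Cumulative: 128
Frame 9: STRIKE. 10 + next two rolls (5+2) = 17. Cumulative: 145
Frame 10: OPEN. Sum of all frame-10 rolls (5+2) = 7. Cumulative: 152

Answer: 19 28 48 68 88 100 108 128 145 152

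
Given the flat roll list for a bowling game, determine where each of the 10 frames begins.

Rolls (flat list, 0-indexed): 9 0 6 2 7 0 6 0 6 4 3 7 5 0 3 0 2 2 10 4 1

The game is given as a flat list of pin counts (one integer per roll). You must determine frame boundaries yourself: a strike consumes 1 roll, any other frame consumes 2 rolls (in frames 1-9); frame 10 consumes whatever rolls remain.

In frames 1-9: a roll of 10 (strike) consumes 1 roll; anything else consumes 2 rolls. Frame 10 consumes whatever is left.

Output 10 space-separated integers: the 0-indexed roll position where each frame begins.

Frame 1 starts at roll index 0: rolls=9,0 (sum=9), consumes 2 rolls
Frame 2 starts at roll index 2: rolls=6,2 (sum=8), consumes 2 rolls
Frame 3 starts at roll index 4: rolls=7,0 (sum=7), consumes 2 rolls
Frame 4 starts at roll index 6: rolls=6,0 (sum=6), consumes 2 rolls
Frame 5 starts at roll index 8: rolls=6,4 (sum=10), consumes 2 rolls
Frame 6 starts at roll index 10: rolls=3,7 (sum=10), consumes 2 rolls
Frame 7 starts at roll index 12: rolls=5,0 (sum=5), consumes 2 rolls
Frame 8 starts at roll index 14: rolls=3,0 (sum=3), consumes 2 rolls
Frame 9 starts at roll index 16: rolls=2,2 (sum=4), consumes 2 rolls
Frame 10 starts at roll index 18: 3 remaining rolls

Answer: 0 2 4 6 8 10 12 14 16 18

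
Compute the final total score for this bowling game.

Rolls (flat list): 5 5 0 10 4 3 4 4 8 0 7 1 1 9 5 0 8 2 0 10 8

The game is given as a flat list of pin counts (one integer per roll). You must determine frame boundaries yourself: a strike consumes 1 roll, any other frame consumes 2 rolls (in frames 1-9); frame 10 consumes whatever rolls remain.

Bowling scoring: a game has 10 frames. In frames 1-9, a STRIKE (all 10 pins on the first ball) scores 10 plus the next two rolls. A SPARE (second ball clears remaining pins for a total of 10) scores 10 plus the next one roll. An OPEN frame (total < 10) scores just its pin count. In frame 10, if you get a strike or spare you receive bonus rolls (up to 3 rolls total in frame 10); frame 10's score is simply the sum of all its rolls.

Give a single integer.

Frame 1: SPARE (5+5=10). 10 + next roll (0) = 10. Cumulative: 10
Frame 2: SPARE (0+10=10). 10 + next roll (4) = 14. Cumulative: 24
Frame 3: OPEN (4+3=7). Cumulative: 31
Frame 4: OPEN (4+4=8). Cumulative: 39
Frame 5: OPEN (8+0=8). Cumulative: 47
Frame 6: OPEN (7+1=8). Cumulative: 55
Frame 7: SPARE (1+9=10). 10 + next roll (5) = 15. Cumulative: 70
Frame 8: OPEN (5+0=5). Cumulative: 75
Frame 9: SPARE (8+2=10). 10 + next roll (0) = 10. Cumulative: 85
Frame 10: SPARE. Sum of all frame-10 rolls (0+10+8) = 18. Cumulative: 103

Answer: 103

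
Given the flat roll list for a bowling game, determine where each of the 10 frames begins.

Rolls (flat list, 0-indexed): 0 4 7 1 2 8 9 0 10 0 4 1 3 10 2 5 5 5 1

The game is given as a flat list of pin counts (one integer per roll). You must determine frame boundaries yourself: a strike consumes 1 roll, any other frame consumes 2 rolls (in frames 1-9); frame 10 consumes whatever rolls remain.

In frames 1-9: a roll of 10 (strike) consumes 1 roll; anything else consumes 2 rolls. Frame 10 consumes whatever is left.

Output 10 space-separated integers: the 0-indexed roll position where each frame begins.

Frame 1 starts at roll index 0: rolls=0,4 (sum=4), consumes 2 rolls
Frame 2 starts at roll index 2: rolls=7,1 (sum=8), consumes 2 rolls
Frame 3 starts at roll index 4: rolls=2,8 (sum=10), consumes 2 rolls
Frame 4 starts at roll index 6: rolls=9,0 (sum=9), consumes 2 rolls
Frame 5 starts at roll index 8: roll=10 (strike), consumes 1 roll
Frame 6 starts at roll index 9: rolls=0,4 (sum=4), consumes 2 rolls
Frame 7 starts at roll index 11: rolls=1,3 (sum=4), consumes 2 rolls
Frame 8 starts at roll index 13: roll=10 (strike), consumes 1 roll
Frame 9 starts at roll index 14: rolls=2,5 (sum=7), consumes 2 rolls
Frame 10 starts at roll index 16: 3 remaining rolls

Answer: 0 2 4 6 8 9 11 13 14 16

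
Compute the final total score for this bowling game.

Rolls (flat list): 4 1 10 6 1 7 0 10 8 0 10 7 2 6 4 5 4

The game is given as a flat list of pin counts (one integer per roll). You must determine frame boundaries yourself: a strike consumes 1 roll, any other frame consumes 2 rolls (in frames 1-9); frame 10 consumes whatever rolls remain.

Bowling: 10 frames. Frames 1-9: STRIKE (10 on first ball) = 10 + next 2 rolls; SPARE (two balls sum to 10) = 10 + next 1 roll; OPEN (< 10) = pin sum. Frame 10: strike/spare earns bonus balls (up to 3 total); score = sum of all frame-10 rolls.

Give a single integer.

Frame 1: OPEN (4+1=5). Cumulative: 5
Frame 2: STRIKE. 10 + next two rolls (6+1) = 17. Cumulative: 22
Frame 3: OPEN (6+1=7). Cumulative: 29
Frame 4: OPEN (7+0=7). Cumulative: 36
Frame 5: STRIKE. 10 + next two rolls (8+0) = 18. Cumulative: 54
Frame 6: OPEN (8+0=8). Cumulative: 62
Frame 7: STRIKE. 10 + next two rolls (7+2) = 19. Cumulative: 81
Frame 8: OPEN (7+2=9). Cumulative: 90
Frame 9: SPARE (6+4=10). 10 + next roll (5) = 15. Cumulative: 105
Frame 10: OPEN. Sum of all frame-10 rolls (5+4) = 9. Cumulative: 114

Answer: 114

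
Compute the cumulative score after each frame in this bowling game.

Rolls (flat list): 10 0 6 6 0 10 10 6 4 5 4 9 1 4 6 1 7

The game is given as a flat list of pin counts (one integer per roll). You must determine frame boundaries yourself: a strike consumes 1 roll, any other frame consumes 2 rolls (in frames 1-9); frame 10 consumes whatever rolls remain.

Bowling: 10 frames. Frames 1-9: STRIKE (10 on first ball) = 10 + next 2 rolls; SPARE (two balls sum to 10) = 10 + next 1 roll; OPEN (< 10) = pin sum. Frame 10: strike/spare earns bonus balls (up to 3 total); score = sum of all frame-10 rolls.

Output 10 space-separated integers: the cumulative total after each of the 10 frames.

Frame 1: STRIKE. 10 + next two rolls (0+6) = 16. Cumulative: 16
Frame 2: OPEN (0+6=6). Cumulative: 22
Frame 3: OPEN (6+0=6). Cumulative: 28
Frame 4: STRIKE. 10 + next two rolls (10+6) = 26. Cumulative: 54
Frame 5: STRIKE. 10 + next two rolls (6+4) = 20. Cumulative: 74
Frame 6: SPARE (6+4=10). 10 + next roll (5) = 15. Cumulative: 89
Frame 7: OPEN (5+4=9). Cumulative: 98
Frame 8: SPARE (9+1=10). 10 + next roll (4) = 14. Cumulative: 112
Frame 9: SPARE (4+6=10). 10 + next roll (1) = 11. Cumulative: 123
Frame 10: OPEN. Sum of all frame-10 rolls (1+7) = 8. Cumulative: 131

Answer: 16 22 28 54 74 89 98 112 123 131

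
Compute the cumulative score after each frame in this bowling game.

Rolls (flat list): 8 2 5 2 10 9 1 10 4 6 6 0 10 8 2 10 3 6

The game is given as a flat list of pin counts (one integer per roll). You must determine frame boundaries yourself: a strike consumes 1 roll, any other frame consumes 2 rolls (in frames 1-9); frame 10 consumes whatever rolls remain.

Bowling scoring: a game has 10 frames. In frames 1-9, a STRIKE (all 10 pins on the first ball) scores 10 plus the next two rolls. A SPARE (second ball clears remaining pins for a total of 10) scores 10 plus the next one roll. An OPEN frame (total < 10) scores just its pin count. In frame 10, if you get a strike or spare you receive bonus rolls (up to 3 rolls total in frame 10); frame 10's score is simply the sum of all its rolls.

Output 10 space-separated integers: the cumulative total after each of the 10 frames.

Frame 1: SPARE (8+2=10). 10 + next roll (5) = 15. Cumulative: 15
Frame 2: OPEN (5+2=7). Cumulative: 22
Frame 3: STRIKE. 10 + next two rolls (9+1) = 20. Cumulative: 42
Frame 4: SPARE (9+1=10). 10 + next roll (10) = 20. Cumulative: 62
Frame 5: STRIKE. 10 + next two rolls (4+6) = 20. Cumulative: 82
Frame 6: SPARE (4+6=10). 10 + next roll (6) = 16. Cumulative: 98
Frame 7: OPEN (6+0=6). Cumulative: 104
Frame 8: STRIKE. 10 + next two rolls (8+2) = 20. Cumulative: 124
Frame 9: SPARE (8+2=10). 10 + next roll (10) = 20. Cumulative: 144
Frame 10: STRIKE. Sum of all frame-10 rolls (10+3+6) = 19. Cumulative: 163

Answer: 15 22 42 62 82 98 104 124 144 163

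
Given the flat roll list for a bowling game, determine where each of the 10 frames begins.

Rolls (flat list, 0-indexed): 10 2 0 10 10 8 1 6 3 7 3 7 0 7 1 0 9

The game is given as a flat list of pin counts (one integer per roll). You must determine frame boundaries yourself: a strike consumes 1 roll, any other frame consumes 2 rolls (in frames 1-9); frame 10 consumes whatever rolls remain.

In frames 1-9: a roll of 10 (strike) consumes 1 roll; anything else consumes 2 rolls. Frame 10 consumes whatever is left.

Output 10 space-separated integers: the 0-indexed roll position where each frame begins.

Frame 1 starts at roll index 0: roll=10 (strike), consumes 1 roll
Frame 2 starts at roll index 1: rolls=2,0 (sum=2), consumes 2 rolls
Frame 3 starts at roll index 3: roll=10 (strike), consumes 1 roll
Frame 4 starts at roll index 4: roll=10 (strike), consumes 1 roll
Frame 5 starts at roll index 5: rolls=8,1 (sum=9), consumes 2 rolls
Frame 6 starts at roll index 7: rolls=6,3 (sum=9), consumes 2 rolls
Frame 7 starts at roll index 9: rolls=7,3 (sum=10), consumes 2 rolls
Frame 8 starts at roll index 11: rolls=7,0 (sum=7), consumes 2 rolls
Frame 9 starts at roll index 13: rolls=7,1 (sum=8), consumes 2 rolls
Frame 10 starts at roll index 15: 2 remaining rolls

Answer: 0 1 3 4 5 7 9 11 13 15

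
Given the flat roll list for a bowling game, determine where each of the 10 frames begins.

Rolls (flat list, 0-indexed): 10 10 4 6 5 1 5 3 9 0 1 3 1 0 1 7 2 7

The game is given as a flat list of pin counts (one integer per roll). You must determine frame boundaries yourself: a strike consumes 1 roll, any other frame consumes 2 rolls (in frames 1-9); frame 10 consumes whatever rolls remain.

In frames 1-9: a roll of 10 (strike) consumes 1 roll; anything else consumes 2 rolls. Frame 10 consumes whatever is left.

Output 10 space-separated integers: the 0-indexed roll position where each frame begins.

Answer: 0 1 2 4 6 8 10 12 14 16

Derivation:
Frame 1 starts at roll index 0: roll=10 (strike), consumes 1 roll
Frame 2 starts at roll index 1: roll=10 (strike), consumes 1 roll
Frame 3 starts at roll index 2: rolls=4,6 (sum=10), consumes 2 rolls
Frame 4 starts at roll index 4: rolls=5,1 (sum=6), consumes 2 rolls
Frame 5 starts at roll index 6: rolls=5,3 (sum=8), consumes 2 rolls
Frame 6 starts at roll index 8: rolls=9,0 (sum=9), consumes 2 rolls
Frame 7 starts at roll index 10: rolls=1,3 (sum=4), consumes 2 rolls
Frame 8 starts at roll index 12: rolls=1,0 (sum=1), consumes 2 rolls
Frame 9 starts at roll index 14: rolls=1,7 (sum=8), consumes 2 rolls
Frame 10 starts at roll index 16: 2 remaining rolls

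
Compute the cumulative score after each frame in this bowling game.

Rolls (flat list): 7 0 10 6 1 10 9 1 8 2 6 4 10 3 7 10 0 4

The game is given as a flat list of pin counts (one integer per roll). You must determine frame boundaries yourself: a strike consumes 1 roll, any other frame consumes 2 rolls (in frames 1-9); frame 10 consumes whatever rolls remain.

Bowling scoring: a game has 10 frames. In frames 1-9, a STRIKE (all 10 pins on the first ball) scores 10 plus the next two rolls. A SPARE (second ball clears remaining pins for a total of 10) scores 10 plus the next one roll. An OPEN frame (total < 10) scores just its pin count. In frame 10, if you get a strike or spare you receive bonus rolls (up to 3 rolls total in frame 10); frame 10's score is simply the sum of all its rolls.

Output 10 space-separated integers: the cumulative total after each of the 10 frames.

Answer: 7 24 31 51 69 85 105 125 145 159

Derivation:
Frame 1: OPEN (7+0=7). Cumulative: 7
Frame 2: STRIKE. 10 + next two rolls (6+1) = 17. Cumulative: 24
Frame 3: OPEN (6+1=7). Cumulative: 31
Frame 4: STRIKE. 10 + next two rolls (9+1) = 20. Cumulative: 51
Frame 5: SPARE (9+1=10). 10 + next roll (8) = 18. Cumulative: 69
Frame 6: SPARE (8+2=10). 10 + next roll (6) = 16. Cumulative: 85
Frame 7: SPARE (6+4=10). 10 + next roll (10) = 20. Cumulative: 105
Frame 8: STRIKE. 10 + next two rolls (3+7) = 20. Cumulative: 125
Frame 9: SPARE (3+7=10). 10 + next roll (10) = 20. Cumulative: 145
Frame 10: STRIKE. Sum of all frame-10 rolls (10+0+4) = 14. Cumulative: 159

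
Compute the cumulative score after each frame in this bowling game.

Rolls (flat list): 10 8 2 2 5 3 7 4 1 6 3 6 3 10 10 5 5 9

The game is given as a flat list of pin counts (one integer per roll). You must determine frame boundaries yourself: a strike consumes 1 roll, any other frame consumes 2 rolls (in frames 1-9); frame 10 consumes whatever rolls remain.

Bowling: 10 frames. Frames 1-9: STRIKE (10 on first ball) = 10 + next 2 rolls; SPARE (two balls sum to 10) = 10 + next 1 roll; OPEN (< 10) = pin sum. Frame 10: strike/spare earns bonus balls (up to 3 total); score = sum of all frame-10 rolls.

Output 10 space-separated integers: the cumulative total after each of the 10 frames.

Answer: 20 32 39 53 58 67 76 101 121 140

Derivation:
Frame 1: STRIKE. 10 + next two rolls (8+2) = 20. Cumulative: 20
Frame 2: SPARE (8+2=10). 10 + next roll (2) = 12. Cumulative: 32
Frame 3: OPEN (2+5=7). Cumulative: 39
Frame 4: SPARE (3+7=10). 10 + next roll (4) = 14. Cumulative: 53
Frame 5: OPEN (4+1=5). Cumulative: 58
Frame 6: OPEN (6+3=9). Cumulative: 67
Frame 7: OPEN (6+3=9). Cumulative: 76
Frame 8: STRIKE. 10 + next two rolls (10+5) = 25. Cumulative: 101
Frame 9: STRIKE. 10 + next two rolls (5+5) = 20. Cumulative: 121
Frame 10: SPARE. Sum of all frame-10 rolls (5+5+9) = 19. Cumulative: 140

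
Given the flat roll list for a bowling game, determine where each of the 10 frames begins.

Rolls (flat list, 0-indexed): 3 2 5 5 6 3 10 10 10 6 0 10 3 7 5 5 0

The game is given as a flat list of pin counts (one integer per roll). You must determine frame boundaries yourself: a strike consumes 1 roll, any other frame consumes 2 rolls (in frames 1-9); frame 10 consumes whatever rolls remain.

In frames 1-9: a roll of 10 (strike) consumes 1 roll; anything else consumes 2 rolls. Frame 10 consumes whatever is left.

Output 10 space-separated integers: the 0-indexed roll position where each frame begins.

Answer: 0 2 4 6 7 8 9 11 12 14

Derivation:
Frame 1 starts at roll index 0: rolls=3,2 (sum=5), consumes 2 rolls
Frame 2 starts at roll index 2: rolls=5,5 (sum=10), consumes 2 rolls
Frame 3 starts at roll index 4: rolls=6,3 (sum=9), consumes 2 rolls
Frame 4 starts at roll index 6: roll=10 (strike), consumes 1 roll
Frame 5 starts at roll index 7: roll=10 (strike), consumes 1 roll
Frame 6 starts at roll index 8: roll=10 (strike), consumes 1 roll
Frame 7 starts at roll index 9: rolls=6,0 (sum=6), consumes 2 rolls
Frame 8 starts at roll index 11: roll=10 (strike), consumes 1 roll
Frame 9 starts at roll index 12: rolls=3,7 (sum=10), consumes 2 rolls
Frame 10 starts at roll index 14: 3 remaining rolls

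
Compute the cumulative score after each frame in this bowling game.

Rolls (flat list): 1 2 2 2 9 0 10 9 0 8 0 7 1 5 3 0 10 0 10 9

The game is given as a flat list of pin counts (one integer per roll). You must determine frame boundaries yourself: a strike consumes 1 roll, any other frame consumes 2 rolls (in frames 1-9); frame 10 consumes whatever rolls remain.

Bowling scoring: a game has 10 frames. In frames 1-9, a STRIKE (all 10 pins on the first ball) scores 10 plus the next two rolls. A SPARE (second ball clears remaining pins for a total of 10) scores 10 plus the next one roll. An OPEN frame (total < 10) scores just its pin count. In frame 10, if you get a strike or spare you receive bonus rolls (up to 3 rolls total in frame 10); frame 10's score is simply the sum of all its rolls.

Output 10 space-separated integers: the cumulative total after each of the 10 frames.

Answer: 3 7 16 35 44 52 60 68 78 97

Derivation:
Frame 1: OPEN (1+2=3). Cumulative: 3
Frame 2: OPEN (2+2=4). Cumulative: 7
Frame 3: OPEN (9+0=9). Cumulative: 16
Frame 4: STRIKE. 10 + next two rolls (9+0) = 19. Cumulative: 35
Frame 5: OPEN (9+0=9). Cumulative: 44
Frame 6: OPEN (8+0=8). Cumulative: 52
Frame 7: OPEN (7+1=8). Cumulative: 60
Frame 8: OPEN (5+3=8). Cumulative: 68
Frame 9: SPARE (0+10=10). 10 + next roll (0) = 10. Cumulative: 78
Frame 10: SPARE. Sum of all frame-10 rolls (0+10+9) = 19. Cumulative: 97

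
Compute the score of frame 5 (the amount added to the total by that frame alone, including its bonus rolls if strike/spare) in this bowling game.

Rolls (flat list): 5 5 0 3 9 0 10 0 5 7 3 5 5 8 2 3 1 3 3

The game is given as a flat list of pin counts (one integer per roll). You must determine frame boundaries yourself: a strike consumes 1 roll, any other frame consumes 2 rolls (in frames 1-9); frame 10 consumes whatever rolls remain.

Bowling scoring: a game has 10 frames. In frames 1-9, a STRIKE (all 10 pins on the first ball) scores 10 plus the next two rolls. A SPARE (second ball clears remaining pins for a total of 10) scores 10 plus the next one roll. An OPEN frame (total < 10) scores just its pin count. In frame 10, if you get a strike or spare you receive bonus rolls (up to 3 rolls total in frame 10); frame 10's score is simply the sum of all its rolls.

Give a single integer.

Frame 1: SPARE (5+5=10). 10 + next roll (0) = 10. Cumulative: 10
Frame 2: OPEN (0+3=3). Cumulative: 13
Frame 3: OPEN (9+0=9). Cumulative: 22
Frame 4: STRIKE. 10 + next two rolls (0+5) = 15. Cumulative: 37
Frame 5: OPEN (0+5=5). Cumulative: 42
Frame 6: SPARE (7+3=10). 10 + next roll (5) = 15. Cumulative: 57
Frame 7: SPARE (5+5=10). 10 + next roll (8) = 18. Cumulative: 75

Answer: 5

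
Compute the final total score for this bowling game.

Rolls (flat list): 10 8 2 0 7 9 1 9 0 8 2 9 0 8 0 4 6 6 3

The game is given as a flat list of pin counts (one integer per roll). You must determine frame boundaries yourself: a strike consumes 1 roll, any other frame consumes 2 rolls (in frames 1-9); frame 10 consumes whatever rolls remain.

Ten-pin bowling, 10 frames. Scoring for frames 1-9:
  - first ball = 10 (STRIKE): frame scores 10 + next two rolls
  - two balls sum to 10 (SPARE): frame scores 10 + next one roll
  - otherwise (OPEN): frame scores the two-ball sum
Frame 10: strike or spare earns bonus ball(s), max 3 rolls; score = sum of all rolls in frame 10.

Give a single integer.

Frame 1: STRIKE. 10 + next two rolls (8+2) = 20. Cumulative: 20
Frame 2: SPARE (8+2=10). 10 + next roll (0) = 10. Cumulative: 30
Frame 3: OPEN (0+7=7). Cumulative: 37
Frame 4: SPARE (9+1=10). 10 + next roll (9) = 19. Cumulative: 56
Frame 5: OPEN (9+0=9). Cumulative: 65
Frame 6: SPARE (8+2=10). 10 + next roll (9) = 19. Cumulative: 84
Frame 7: OPEN (9+0=9). Cumulative: 93
Frame 8: OPEN (8+0=8). Cumulative: 101
Frame 9: SPARE (4+6=10). 10 + next roll (6) = 16. Cumulative: 117
Frame 10: OPEN. Sum of all frame-10 rolls (6+3) = 9. Cumulative: 126

Answer: 126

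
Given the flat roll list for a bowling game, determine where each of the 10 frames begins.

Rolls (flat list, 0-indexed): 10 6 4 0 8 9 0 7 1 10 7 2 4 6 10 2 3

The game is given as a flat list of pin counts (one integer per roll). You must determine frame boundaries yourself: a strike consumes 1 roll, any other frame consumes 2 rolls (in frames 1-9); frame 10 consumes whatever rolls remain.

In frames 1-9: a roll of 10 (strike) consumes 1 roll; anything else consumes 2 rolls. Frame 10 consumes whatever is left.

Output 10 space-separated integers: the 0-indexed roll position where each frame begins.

Frame 1 starts at roll index 0: roll=10 (strike), consumes 1 roll
Frame 2 starts at roll index 1: rolls=6,4 (sum=10), consumes 2 rolls
Frame 3 starts at roll index 3: rolls=0,8 (sum=8), consumes 2 rolls
Frame 4 starts at roll index 5: rolls=9,0 (sum=9), consumes 2 rolls
Frame 5 starts at roll index 7: rolls=7,1 (sum=8), consumes 2 rolls
Frame 6 starts at roll index 9: roll=10 (strike), consumes 1 roll
Frame 7 starts at roll index 10: rolls=7,2 (sum=9), consumes 2 rolls
Frame 8 starts at roll index 12: rolls=4,6 (sum=10), consumes 2 rolls
Frame 9 starts at roll index 14: roll=10 (strike), consumes 1 roll
Frame 10 starts at roll index 15: 2 remaining rolls

Answer: 0 1 3 5 7 9 10 12 14 15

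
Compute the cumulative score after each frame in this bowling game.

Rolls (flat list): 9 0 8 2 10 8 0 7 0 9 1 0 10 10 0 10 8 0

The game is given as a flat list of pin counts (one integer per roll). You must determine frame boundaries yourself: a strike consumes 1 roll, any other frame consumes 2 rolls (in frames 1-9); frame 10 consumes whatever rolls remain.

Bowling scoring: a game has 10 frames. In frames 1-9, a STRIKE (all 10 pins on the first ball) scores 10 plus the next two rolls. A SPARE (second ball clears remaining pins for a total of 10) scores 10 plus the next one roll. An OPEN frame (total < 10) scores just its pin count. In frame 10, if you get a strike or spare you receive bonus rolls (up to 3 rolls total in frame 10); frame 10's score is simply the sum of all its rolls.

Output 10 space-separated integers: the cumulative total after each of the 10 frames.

Frame 1: OPEN (9+0=9). Cumulative: 9
Frame 2: SPARE (8+2=10). 10 + next roll (10) = 20. Cumulative: 29
Frame 3: STRIKE. 10 + next two rolls (8+0) = 18. Cumulative: 47
Frame 4: OPEN (8+0=8). Cumulative: 55
Frame 5: OPEN (7+0=7). Cumulative: 62
Frame 6: SPARE (9+1=10). 10 + next roll (0) = 10. Cumulative: 72
Frame 7: SPARE (0+10=10). 10 + next roll (10) = 20. Cumulative: 92
Frame 8: STRIKE. 10 + next two rolls (0+10) = 20. Cumulative: 112
Frame 9: SPARE (0+10=10). 10 + next roll (8) = 18. Cumulative: 130
Frame 10: OPEN. Sum of all frame-10 rolls (8+0) = 8. Cumulative: 138

Answer: 9 29 47 55 62 72 92 112 130 138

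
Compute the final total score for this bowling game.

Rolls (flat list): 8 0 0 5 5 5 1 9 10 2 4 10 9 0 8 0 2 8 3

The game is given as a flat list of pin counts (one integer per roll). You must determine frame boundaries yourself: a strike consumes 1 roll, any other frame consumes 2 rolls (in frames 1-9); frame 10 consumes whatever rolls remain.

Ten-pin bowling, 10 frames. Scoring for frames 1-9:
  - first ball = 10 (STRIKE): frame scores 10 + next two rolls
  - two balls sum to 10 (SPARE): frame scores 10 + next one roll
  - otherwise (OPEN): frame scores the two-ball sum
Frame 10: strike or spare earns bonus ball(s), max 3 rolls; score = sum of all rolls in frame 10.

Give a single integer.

Frame 1: OPEN (8+0=8). Cumulative: 8
Frame 2: OPEN (0+5=5). Cumulative: 13
Frame 3: SPARE (5+5=10). 10 + next roll (1) = 11. Cumulative: 24
Frame 4: SPARE (1+9=10). 10 + next roll (10) = 20. Cumulative: 44
Frame 5: STRIKE. 10 + next two rolls (2+4) = 16. Cumulative: 60
Frame 6: OPEN (2+4=6). Cumulative: 66
Frame 7: STRIKE. 10 + next two rolls (9+0) = 19. Cumulative: 85
Frame 8: OPEN (9+0=9). Cumulative: 94
Frame 9: OPEN (8+0=8). Cumulative: 102
Frame 10: SPARE. Sum of all frame-10 rolls (2+8+3) = 13. Cumulative: 115

Answer: 115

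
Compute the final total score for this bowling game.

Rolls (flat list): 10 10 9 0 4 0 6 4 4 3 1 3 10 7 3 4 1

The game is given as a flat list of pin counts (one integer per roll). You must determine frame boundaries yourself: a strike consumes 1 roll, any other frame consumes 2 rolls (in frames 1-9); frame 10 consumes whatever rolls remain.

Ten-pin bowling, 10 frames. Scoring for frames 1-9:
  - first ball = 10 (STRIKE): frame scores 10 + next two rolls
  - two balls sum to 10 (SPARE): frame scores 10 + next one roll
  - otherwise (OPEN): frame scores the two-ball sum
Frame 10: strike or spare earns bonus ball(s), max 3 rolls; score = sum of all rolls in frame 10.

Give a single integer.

Frame 1: STRIKE. 10 + next two rolls (10+9) = 29. Cumulative: 29
Frame 2: STRIKE. 10 + next two rolls (9+0) = 19. Cumulative: 48
Frame 3: OPEN (9+0=9). Cumulative: 57
Frame 4: OPEN (4+0=4). Cumulative: 61
Frame 5: SPARE (6+4=10). 10 + next roll (4) = 14. Cumulative: 75
Frame 6: OPEN (4+3=7). Cumulative: 82
Frame 7: OPEN (1+3=4). Cumulative: 86
Frame 8: STRIKE. 10 + next two rolls (7+3) = 20. Cumulative: 106
Frame 9: SPARE (7+3=10). 10 + next roll (4) = 14. Cumulative: 120
Frame 10: OPEN. Sum of all frame-10 rolls (4+1) = 5. Cumulative: 125

Answer: 125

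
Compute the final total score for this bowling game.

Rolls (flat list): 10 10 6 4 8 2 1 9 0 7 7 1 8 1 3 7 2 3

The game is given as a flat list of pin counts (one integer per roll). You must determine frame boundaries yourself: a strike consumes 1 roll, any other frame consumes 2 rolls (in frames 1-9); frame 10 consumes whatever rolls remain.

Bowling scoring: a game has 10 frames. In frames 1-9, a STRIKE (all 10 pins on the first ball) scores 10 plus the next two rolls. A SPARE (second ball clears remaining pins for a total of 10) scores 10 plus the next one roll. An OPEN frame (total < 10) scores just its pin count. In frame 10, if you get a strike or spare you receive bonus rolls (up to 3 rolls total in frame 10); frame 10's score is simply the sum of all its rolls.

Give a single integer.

Answer: 126

Derivation:
Frame 1: STRIKE. 10 + next two rolls (10+6) = 26. Cumulative: 26
Frame 2: STRIKE. 10 + next two rolls (6+4) = 20. Cumulative: 46
Frame 3: SPARE (6+4=10). 10 + next roll (8) = 18. Cumulative: 64
Frame 4: SPARE (8+2=10). 10 + next roll (1) = 11. Cumulative: 75
Frame 5: SPARE (1+9=10). 10 + next roll (0) = 10. Cumulative: 85
Frame 6: OPEN (0+7=7). Cumulative: 92
Frame 7: OPEN (7+1=8). Cumulative: 100
Frame 8: OPEN (8+1=9). Cumulative: 109
Frame 9: SPARE (3+7=10). 10 + next roll (2) = 12. Cumulative: 121
Frame 10: OPEN. Sum of all frame-10 rolls (2+3) = 5. Cumulative: 126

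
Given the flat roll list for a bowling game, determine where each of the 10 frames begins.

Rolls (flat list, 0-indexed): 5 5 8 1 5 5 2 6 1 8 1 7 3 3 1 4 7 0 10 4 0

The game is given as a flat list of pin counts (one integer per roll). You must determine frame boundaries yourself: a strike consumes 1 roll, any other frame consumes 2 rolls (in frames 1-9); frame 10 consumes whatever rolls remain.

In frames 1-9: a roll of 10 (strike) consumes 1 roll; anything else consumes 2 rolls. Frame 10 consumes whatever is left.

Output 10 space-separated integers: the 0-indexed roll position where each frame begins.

Frame 1 starts at roll index 0: rolls=5,5 (sum=10), consumes 2 rolls
Frame 2 starts at roll index 2: rolls=8,1 (sum=9), consumes 2 rolls
Frame 3 starts at roll index 4: rolls=5,5 (sum=10), consumes 2 rolls
Frame 4 starts at roll index 6: rolls=2,6 (sum=8), consumes 2 rolls
Frame 5 starts at roll index 8: rolls=1,8 (sum=9), consumes 2 rolls
Frame 6 starts at roll index 10: rolls=1,7 (sum=8), consumes 2 rolls
Frame 7 starts at roll index 12: rolls=3,3 (sum=6), consumes 2 rolls
Frame 8 starts at roll index 14: rolls=1,4 (sum=5), consumes 2 rolls
Frame 9 starts at roll index 16: rolls=7,0 (sum=7), consumes 2 rolls
Frame 10 starts at roll index 18: 3 remaining rolls

Answer: 0 2 4 6 8 10 12 14 16 18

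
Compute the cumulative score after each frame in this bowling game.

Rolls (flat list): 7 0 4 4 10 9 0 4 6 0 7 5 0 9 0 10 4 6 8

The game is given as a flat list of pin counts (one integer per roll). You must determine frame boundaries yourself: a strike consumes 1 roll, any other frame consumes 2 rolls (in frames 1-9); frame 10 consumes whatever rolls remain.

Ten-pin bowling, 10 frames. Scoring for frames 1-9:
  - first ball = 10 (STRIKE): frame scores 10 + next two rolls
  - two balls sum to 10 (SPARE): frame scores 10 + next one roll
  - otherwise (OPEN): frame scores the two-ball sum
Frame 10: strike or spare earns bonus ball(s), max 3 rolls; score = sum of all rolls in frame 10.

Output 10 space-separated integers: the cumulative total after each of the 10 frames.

Frame 1: OPEN (7+0=7). Cumulative: 7
Frame 2: OPEN (4+4=8). Cumulative: 15
Frame 3: STRIKE. 10 + next two rolls (9+0) = 19. Cumulative: 34
Frame 4: OPEN (9+0=9). Cumulative: 43
Frame 5: SPARE (4+6=10). 10 + next roll (0) = 10. Cumulative: 53
Frame 6: OPEN (0+7=7). Cumulative: 60
Frame 7: OPEN (5+0=5). Cumulative: 65
Frame 8: OPEN (9+0=9). Cumulative: 74
Frame 9: STRIKE. 10 + next two rolls (4+6) = 20. Cumulative: 94
Frame 10: SPARE. Sum of all frame-10 rolls (4+6+8) = 18. Cumulative: 112

Answer: 7 15 34 43 53 60 65 74 94 112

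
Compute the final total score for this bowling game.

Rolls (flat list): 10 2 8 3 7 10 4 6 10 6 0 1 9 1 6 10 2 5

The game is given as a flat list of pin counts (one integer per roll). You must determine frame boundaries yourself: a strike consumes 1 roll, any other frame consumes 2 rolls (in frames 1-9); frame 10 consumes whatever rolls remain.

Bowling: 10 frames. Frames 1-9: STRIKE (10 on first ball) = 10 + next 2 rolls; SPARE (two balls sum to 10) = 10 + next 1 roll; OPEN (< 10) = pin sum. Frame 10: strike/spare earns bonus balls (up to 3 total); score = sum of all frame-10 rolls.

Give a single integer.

Frame 1: STRIKE. 10 + next two rolls (2+8) = 20. Cumulative: 20
Frame 2: SPARE (2+8=10). 10 + next roll (3) = 13. Cumulative: 33
Frame 3: SPARE (3+7=10). 10 + next roll (10) = 20. Cumulative: 53
Frame 4: STRIKE. 10 + next two rolls (4+6) = 20. Cumulative: 73
Frame 5: SPARE (4+6=10). 10 + next roll (10) = 20. Cumulative: 93
Frame 6: STRIKE. 10 + next two rolls (6+0) = 16. Cumulative: 109
Frame 7: OPEN (6+0=6). Cumulative: 115
Frame 8: SPARE (1+9=10). 10 + next roll (1) = 11. Cumulative: 126
Frame 9: OPEN (1+6=7). Cumulative: 133
Frame 10: STRIKE. Sum of all frame-10 rolls (10+2+5) = 17. Cumulative: 150

Answer: 150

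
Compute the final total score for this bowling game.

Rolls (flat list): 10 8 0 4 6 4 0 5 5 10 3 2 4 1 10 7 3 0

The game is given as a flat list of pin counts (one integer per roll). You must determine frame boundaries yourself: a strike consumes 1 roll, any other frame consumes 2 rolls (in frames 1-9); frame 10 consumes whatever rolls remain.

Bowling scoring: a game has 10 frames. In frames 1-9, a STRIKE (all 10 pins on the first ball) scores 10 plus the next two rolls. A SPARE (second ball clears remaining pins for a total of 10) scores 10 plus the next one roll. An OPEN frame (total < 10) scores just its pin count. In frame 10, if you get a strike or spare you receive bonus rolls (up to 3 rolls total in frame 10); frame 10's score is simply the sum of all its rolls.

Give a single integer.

Answer: 119

Derivation:
Frame 1: STRIKE. 10 + next two rolls (8+0) = 18. Cumulative: 18
Frame 2: OPEN (8+0=8). Cumulative: 26
Frame 3: SPARE (4+6=10). 10 + next roll (4) = 14. Cumulative: 40
Frame 4: OPEN (4+0=4). Cumulative: 44
Frame 5: SPARE (5+5=10). 10 + next roll (10) = 20. Cumulative: 64
Frame 6: STRIKE. 10 + next two rolls (3+2) = 15. Cumulative: 79
Frame 7: OPEN (3+2=5). Cumulative: 84
Frame 8: OPEN (4+1=5). Cumulative: 89
Frame 9: STRIKE. 10 + next two rolls (7+3) = 20. Cumulative: 109
Frame 10: SPARE. Sum of all frame-10 rolls (7+3+0) = 10. Cumulative: 119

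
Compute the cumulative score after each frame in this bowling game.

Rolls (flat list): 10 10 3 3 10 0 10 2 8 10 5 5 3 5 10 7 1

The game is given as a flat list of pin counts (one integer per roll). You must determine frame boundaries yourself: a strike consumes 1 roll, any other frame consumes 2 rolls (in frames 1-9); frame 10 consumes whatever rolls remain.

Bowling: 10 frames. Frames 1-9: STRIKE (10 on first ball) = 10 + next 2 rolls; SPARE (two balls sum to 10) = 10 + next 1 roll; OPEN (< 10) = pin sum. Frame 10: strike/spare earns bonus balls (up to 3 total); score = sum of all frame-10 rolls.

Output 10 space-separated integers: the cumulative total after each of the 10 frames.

Frame 1: STRIKE. 10 + next two rolls (10+3) = 23. Cumulative: 23
Frame 2: STRIKE. 10 + next two rolls (3+3) = 16. Cumulative: 39
Frame 3: OPEN (3+3=6). Cumulative: 45
Frame 4: STRIKE. 10 + next two rolls (0+10) = 20. Cumulative: 65
Frame 5: SPARE (0+10=10). 10 + next roll (2) = 12. Cumulative: 77
Frame 6: SPARE (2+8=10). 10 + next roll (10) = 20. Cumulative: 97
Frame 7: STRIKE. 10 + next two rolls (5+5) = 20. Cumulative: 117
Frame 8: SPARE (5+5=10). 10 + next roll (3) = 13. Cumulative: 130
Frame 9: OPEN (3+5=8). Cumulative: 138
Frame 10: STRIKE. Sum of all frame-10 rolls (10+7+1) = 18. Cumulative: 156

Answer: 23 39 45 65 77 97 117 130 138 156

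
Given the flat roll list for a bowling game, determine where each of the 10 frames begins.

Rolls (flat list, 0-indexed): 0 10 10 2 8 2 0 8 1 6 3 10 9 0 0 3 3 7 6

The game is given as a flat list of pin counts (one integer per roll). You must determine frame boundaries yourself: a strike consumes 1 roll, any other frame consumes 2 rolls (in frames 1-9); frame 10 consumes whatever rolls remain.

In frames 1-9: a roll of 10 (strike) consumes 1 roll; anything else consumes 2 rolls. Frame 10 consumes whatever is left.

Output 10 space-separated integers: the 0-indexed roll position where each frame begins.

Frame 1 starts at roll index 0: rolls=0,10 (sum=10), consumes 2 rolls
Frame 2 starts at roll index 2: roll=10 (strike), consumes 1 roll
Frame 3 starts at roll index 3: rolls=2,8 (sum=10), consumes 2 rolls
Frame 4 starts at roll index 5: rolls=2,0 (sum=2), consumes 2 rolls
Frame 5 starts at roll index 7: rolls=8,1 (sum=9), consumes 2 rolls
Frame 6 starts at roll index 9: rolls=6,3 (sum=9), consumes 2 rolls
Frame 7 starts at roll index 11: roll=10 (strike), consumes 1 roll
Frame 8 starts at roll index 12: rolls=9,0 (sum=9), consumes 2 rolls
Frame 9 starts at roll index 14: rolls=0,3 (sum=3), consumes 2 rolls
Frame 10 starts at roll index 16: 3 remaining rolls

Answer: 0 2 3 5 7 9 11 12 14 16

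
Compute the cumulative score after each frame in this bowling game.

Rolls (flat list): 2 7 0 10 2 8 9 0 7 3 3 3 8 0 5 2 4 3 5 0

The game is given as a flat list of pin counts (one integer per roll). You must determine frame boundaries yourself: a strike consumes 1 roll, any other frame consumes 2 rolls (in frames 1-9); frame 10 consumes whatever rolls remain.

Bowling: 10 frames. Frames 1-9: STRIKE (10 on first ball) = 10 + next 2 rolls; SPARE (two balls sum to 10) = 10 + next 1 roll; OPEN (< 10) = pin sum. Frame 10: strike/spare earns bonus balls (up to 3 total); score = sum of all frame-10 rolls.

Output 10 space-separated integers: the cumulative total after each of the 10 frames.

Frame 1: OPEN (2+7=9). Cumulative: 9
Frame 2: SPARE (0+10=10). 10 + next roll (2) = 12. Cumulative: 21
Frame 3: SPARE (2+8=10). 10 + next roll (9) = 19. Cumulative: 40
Frame 4: OPEN (9+0=9). Cumulative: 49
Frame 5: SPARE (7+3=10). 10 + next roll (3) = 13. Cumulative: 62
Frame 6: OPEN (3+3=6). Cumulative: 68
Frame 7: OPEN (8+0=8). Cumulative: 76
Frame 8: OPEN (5+2=7). Cumulative: 83
Frame 9: OPEN (4+3=7). Cumulative: 90
Frame 10: OPEN. Sum of all frame-10 rolls (5+0) = 5. Cumulative: 95

Answer: 9 21 40 49 62 68 76 83 90 95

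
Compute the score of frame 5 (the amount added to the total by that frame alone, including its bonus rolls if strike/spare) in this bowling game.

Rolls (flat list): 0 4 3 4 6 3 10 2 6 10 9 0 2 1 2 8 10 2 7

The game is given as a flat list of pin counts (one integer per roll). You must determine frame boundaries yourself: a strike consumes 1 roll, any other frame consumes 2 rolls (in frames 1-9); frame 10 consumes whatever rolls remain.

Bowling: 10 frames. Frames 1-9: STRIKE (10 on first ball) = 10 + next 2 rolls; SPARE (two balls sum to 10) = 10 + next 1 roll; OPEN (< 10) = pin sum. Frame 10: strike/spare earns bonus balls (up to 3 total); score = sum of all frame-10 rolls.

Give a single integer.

Answer: 8

Derivation:
Frame 1: OPEN (0+4=4). Cumulative: 4
Frame 2: OPEN (3+4=7). Cumulative: 11
Frame 3: OPEN (6+3=9). Cumulative: 20
Frame 4: STRIKE. 10 + next two rolls (2+6) = 18. Cumulative: 38
Frame 5: OPEN (2+6=8). Cumulative: 46
Frame 6: STRIKE. 10 + next two rolls (9+0) = 19. Cumulative: 65
Frame 7: OPEN (9+0=9). Cumulative: 74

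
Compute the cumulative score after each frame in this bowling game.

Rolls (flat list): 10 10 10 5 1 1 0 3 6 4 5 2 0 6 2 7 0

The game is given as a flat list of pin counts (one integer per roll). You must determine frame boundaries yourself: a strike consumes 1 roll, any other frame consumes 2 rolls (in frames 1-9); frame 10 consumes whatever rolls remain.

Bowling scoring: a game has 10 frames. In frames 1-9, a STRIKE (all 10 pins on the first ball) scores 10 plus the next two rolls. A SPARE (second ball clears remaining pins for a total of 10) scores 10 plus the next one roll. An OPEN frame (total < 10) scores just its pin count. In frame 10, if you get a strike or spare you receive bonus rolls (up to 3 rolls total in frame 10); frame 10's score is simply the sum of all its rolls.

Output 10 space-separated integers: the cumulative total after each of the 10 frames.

Frame 1: STRIKE. 10 + next two rolls (10+10) = 30. Cumulative: 30
Frame 2: STRIKE. 10 + next two rolls (10+5) = 25. Cumulative: 55
Frame 3: STRIKE. 10 + next two rolls (5+1) = 16. Cumulative: 71
Frame 4: OPEN (5+1=6). Cumulative: 77
Frame 5: OPEN (1+0=1). Cumulative: 78
Frame 6: OPEN (3+6=9). Cumulative: 87
Frame 7: OPEN (4+5=9). Cumulative: 96
Frame 8: OPEN (2+0=2). Cumulative: 98
Frame 9: OPEN (6+2=8). Cumulative: 106
Frame 10: OPEN. Sum of all frame-10 rolls (7+0) = 7. Cumulative: 113

Answer: 30 55 71 77 78 87 96 98 106 113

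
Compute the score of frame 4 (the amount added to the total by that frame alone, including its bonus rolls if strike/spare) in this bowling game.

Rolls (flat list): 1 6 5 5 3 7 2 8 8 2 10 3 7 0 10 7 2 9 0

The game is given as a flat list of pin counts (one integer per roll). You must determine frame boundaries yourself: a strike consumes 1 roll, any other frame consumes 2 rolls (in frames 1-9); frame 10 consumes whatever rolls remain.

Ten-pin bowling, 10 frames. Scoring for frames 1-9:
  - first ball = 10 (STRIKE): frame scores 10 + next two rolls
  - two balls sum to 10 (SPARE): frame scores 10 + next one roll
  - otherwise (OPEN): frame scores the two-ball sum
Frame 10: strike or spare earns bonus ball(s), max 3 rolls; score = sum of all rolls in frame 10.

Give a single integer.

Answer: 18

Derivation:
Frame 1: OPEN (1+6=7). Cumulative: 7
Frame 2: SPARE (5+5=10). 10 + next roll (3) = 13. Cumulative: 20
Frame 3: SPARE (3+7=10). 10 + next roll (2) = 12. Cumulative: 32
Frame 4: SPARE (2+8=10). 10 + next roll (8) = 18. Cumulative: 50
Frame 5: SPARE (8+2=10). 10 + next roll (10) = 20. Cumulative: 70
Frame 6: STRIKE. 10 + next two rolls (3+7) = 20. Cumulative: 90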